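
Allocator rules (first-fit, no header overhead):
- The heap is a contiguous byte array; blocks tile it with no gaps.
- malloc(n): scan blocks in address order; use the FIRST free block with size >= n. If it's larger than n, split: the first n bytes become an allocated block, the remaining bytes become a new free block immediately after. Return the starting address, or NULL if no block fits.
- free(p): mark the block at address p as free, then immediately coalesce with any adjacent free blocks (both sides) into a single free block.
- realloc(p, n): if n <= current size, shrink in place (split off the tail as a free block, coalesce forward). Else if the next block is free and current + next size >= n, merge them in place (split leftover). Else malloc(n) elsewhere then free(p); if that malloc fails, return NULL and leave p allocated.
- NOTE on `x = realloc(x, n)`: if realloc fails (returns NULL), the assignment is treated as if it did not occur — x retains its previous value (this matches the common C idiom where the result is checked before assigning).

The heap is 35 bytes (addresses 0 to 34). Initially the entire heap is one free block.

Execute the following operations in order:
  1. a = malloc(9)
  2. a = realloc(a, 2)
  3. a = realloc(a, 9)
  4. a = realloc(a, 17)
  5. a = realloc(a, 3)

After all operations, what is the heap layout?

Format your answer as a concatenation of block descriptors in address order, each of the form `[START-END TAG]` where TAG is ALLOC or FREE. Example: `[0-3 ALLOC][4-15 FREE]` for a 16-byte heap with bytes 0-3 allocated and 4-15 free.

Op 1: a = malloc(9) -> a = 0; heap: [0-8 ALLOC][9-34 FREE]
Op 2: a = realloc(a, 2) -> a = 0; heap: [0-1 ALLOC][2-34 FREE]
Op 3: a = realloc(a, 9) -> a = 0; heap: [0-8 ALLOC][9-34 FREE]
Op 4: a = realloc(a, 17) -> a = 0; heap: [0-16 ALLOC][17-34 FREE]
Op 5: a = realloc(a, 3) -> a = 0; heap: [0-2 ALLOC][3-34 FREE]

Answer: [0-2 ALLOC][3-34 FREE]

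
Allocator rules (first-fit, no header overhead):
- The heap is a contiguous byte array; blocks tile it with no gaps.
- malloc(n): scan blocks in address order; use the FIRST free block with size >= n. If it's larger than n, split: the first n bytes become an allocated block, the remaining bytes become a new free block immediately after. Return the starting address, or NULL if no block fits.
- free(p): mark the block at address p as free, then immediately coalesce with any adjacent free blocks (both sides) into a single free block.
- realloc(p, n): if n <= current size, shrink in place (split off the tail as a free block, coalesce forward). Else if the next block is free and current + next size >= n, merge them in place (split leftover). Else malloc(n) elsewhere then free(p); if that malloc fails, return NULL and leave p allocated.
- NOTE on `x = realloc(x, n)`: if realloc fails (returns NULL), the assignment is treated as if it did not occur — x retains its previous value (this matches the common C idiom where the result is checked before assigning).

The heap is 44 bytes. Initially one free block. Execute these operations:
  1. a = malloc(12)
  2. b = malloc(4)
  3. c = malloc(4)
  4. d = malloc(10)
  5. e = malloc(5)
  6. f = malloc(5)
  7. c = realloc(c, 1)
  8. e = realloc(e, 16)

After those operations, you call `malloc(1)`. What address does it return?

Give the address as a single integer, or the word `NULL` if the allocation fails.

Op 1: a = malloc(12) -> a = 0; heap: [0-11 ALLOC][12-43 FREE]
Op 2: b = malloc(4) -> b = 12; heap: [0-11 ALLOC][12-15 ALLOC][16-43 FREE]
Op 3: c = malloc(4) -> c = 16; heap: [0-11 ALLOC][12-15 ALLOC][16-19 ALLOC][20-43 FREE]
Op 4: d = malloc(10) -> d = 20; heap: [0-11 ALLOC][12-15 ALLOC][16-19 ALLOC][20-29 ALLOC][30-43 FREE]
Op 5: e = malloc(5) -> e = 30; heap: [0-11 ALLOC][12-15 ALLOC][16-19 ALLOC][20-29 ALLOC][30-34 ALLOC][35-43 FREE]
Op 6: f = malloc(5) -> f = 35; heap: [0-11 ALLOC][12-15 ALLOC][16-19 ALLOC][20-29 ALLOC][30-34 ALLOC][35-39 ALLOC][40-43 FREE]
Op 7: c = realloc(c, 1) -> c = 16; heap: [0-11 ALLOC][12-15 ALLOC][16-16 ALLOC][17-19 FREE][20-29 ALLOC][30-34 ALLOC][35-39 ALLOC][40-43 FREE]
Op 8: e = realloc(e, 16) -> NULL (e unchanged); heap: [0-11 ALLOC][12-15 ALLOC][16-16 ALLOC][17-19 FREE][20-29 ALLOC][30-34 ALLOC][35-39 ALLOC][40-43 FREE]
malloc(1): first-fit scan over [0-11 ALLOC][12-15 ALLOC][16-16 ALLOC][17-19 FREE][20-29 ALLOC][30-34 ALLOC][35-39 ALLOC][40-43 FREE] -> 17

Answer: 17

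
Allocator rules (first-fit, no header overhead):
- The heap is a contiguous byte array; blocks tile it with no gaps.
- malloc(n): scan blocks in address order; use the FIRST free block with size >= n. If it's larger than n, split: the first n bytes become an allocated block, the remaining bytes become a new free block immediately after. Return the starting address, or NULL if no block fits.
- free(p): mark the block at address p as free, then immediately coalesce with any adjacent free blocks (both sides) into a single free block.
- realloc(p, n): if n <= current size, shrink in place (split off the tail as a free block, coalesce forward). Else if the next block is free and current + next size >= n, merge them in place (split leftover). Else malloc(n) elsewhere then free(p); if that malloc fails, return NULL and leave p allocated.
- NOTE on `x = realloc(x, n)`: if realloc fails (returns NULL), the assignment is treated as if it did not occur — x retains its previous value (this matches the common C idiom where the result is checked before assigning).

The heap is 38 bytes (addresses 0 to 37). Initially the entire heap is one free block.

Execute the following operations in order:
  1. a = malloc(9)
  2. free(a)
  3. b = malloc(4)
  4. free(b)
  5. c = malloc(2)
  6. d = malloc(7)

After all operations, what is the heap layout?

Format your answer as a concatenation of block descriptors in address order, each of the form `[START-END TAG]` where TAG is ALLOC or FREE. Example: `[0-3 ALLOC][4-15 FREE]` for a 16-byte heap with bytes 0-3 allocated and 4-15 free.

Op 1: a = malloc(9) -> a = 0; heap: [0-8 ALLOC][9-37 FREE]
Op 2: free(a) -> (freed a); heap: [0-37 FREE]
Op 3: b = malloc(4) -> b = 0; heap: [0-3 ALLOC][4-37 FREE]
Op 4: free(b) -> (freed b); heap: [0-37 FREE]
Op 5: c = malloc(2) -> c = 0; heap: [0-1 ALLOC][2-37 FREE]
Op 6: d = malloc(7) -> d = 2; heap: [0-1 ALLOC][2-8 ALLOC][9-37 FREE]

Answer: [0-1 ALLOC][2-8 ALLOC][9-37 FREE]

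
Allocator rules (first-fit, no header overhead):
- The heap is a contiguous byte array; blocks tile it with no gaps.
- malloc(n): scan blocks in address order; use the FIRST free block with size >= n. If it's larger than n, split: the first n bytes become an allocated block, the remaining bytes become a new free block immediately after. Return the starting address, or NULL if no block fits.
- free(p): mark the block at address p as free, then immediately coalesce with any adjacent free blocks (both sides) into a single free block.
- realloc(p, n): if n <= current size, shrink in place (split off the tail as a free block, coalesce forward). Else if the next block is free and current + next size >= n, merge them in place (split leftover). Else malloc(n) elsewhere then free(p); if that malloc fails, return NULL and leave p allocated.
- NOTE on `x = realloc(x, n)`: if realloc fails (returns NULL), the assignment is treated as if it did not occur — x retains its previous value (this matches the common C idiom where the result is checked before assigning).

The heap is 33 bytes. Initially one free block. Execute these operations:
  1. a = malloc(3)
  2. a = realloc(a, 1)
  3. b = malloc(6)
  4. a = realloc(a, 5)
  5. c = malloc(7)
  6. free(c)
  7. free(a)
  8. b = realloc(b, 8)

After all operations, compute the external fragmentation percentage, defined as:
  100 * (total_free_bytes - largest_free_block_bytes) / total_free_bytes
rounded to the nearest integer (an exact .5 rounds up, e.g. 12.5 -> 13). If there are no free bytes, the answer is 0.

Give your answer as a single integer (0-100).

Answer: 4

Derivation:
Op 1: a = malloc(3) -> a = 0; heap: [0-2 ALLOC][3-32 FREE]
Op 2: a = realloc(a, 1) -> a = 0; heap: [0-0 ALLOC][1-32 FREE]
Op 3: b = malloc(6) -> b = 1; heap: [0-0 ALLOC][1-6 ALLOC][7-32 FREE]
Op 4: a = realloc(a, 5) -> a = 7; heap: [0-0 FREE][1-6 ALLOC][7-11 ALLOC][12-32 FREE]
Op 5: c = malloc(7) -> c = 12; heap: [0-0 FREE][1-6 ALLOC][7-11 ALLOC][12-18 ALLOC][19-32 FREE]
Op 6: free(c) -> (freed c); heap: [0-0 FREE][1-6 ALLOC][7-11 ALLOC][12-32 FREE]
Op 7: free(a) -> (freed a); heap: [0-0 FREE][1-6 ALLOC][7-32 FREE]
Op 8: b = realloc(b, 8) -> b = 1; heap: [0-0 FREE][1-8 ALLOC][9-32 FREE]
Free blocks: [1 24] total_free=25 largest=24 -> 100*(25-24)/25 = 100/25 = 4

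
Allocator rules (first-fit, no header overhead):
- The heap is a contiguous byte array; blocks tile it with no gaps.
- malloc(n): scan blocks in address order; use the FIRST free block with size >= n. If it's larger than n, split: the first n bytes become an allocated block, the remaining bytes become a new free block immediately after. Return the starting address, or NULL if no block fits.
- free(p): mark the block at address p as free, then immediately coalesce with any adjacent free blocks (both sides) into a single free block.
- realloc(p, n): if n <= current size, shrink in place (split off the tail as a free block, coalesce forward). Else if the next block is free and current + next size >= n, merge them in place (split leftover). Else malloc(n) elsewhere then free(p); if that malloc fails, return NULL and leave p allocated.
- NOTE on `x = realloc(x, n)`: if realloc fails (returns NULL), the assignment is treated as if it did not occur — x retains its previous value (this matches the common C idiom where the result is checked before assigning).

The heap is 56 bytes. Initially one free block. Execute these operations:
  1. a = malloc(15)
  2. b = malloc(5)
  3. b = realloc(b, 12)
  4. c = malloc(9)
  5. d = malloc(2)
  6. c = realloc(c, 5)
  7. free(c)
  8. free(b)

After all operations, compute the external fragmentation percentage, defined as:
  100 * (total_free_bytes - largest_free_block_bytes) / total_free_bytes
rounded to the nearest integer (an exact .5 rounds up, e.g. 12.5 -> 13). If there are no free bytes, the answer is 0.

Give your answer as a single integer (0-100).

Answer: 46

Derivation:
Op 1: a = malloc(15) -> a = 0; heap: [0-14 ALLOC][15-55 FREE]
Op 2: b = malloc(5) -> b = 15; heap: [0-14 ALLOC][15-19 ALLOC][20-55 FREE]
Op 3: b = realloc(b, 12) -> b = 15; heap: [0-14 ALLOC][15-26 ALLOC][27-55 FREE]
Op 4: c = malloc(9) -> c = 27; heap: [0-14 ALLOC][15-26 ALLOC][27-35 ALLOC][36-55 FREE]
Op 5: d = malloc(2) -> d = 36; heap: [0-14 ALLOC][15-26 ALLOC][27-35 ALLOC][36-37 ALLOC][38-55 FREE]
Op 6: c = realloc(c, 5) -> c = 27; heap: [0-14 ALLOC][15-26 ALLOC][27-31 ALLOC][32-35 FREE][36-37 ALLOC][38-55 FREE]
Op 7: free(c) -> (freed c); heap: [0-14 ALLOC][15-26 ALLOC][27-35 FREE][36-37 ALLOC][38-55 FREE]
Op 8: free(b) -> (freed b); heap: [0-14 ALLOC][15-35 FREE][36-37 ALLOC][38-55 FREE]
Free blocks: [21 18] total_free=39 largest=21 -> 100*(39-21)/39 = 1800/39 ≈ 46.154 -> rounds to 46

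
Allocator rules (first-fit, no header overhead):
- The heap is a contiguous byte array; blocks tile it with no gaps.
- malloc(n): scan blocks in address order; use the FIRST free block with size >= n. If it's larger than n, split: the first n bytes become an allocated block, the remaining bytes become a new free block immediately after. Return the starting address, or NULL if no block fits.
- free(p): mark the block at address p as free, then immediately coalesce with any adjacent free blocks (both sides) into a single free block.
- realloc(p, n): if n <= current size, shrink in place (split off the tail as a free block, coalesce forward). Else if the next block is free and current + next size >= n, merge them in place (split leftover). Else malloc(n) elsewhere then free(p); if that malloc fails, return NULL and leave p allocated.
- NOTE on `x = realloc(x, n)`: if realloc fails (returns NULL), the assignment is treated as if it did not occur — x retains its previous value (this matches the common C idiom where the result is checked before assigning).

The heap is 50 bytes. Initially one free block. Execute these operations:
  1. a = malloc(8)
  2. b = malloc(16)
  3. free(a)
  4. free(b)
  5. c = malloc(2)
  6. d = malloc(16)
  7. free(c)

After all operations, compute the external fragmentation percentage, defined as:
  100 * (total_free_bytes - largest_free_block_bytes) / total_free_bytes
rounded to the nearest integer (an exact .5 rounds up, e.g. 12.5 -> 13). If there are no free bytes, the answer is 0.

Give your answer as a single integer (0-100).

Op 1: a = malloc(8) -> a = 0; heap: [0-7 ALLOC][8-49 FREE]
Op 2: b = malloc(16) -> b = 8; heap: [0-7 ALLOC][8-23 ALLOC][24-49 FREE]
Op 3: free(a) -> (freed a); heap: [0-7 FREE][8-23 ALLOC][24-49 FREE]
Op 4: free(b) -> (freed b); heap: [0-49 FREE]
Op 5: c = malloc(2) -> c = 0; heap: [0-1 ALLOC][2-49 FREE]
Op 6: d = malloc(16) -> d = 2; heap: [0-1 ALLOC][2-17 ALLOC][18-49 FREE]
Op 7: free(c) -> (freed c); heap: [0-1 FREE][2-17 ALLOC][18-49 FREE]
Free blocks: [2 32] total_free=34 largest=32 -> 100*(34-32)/34 = 200/34 ≈ 5.882 -> rounds to 6

Answer: 6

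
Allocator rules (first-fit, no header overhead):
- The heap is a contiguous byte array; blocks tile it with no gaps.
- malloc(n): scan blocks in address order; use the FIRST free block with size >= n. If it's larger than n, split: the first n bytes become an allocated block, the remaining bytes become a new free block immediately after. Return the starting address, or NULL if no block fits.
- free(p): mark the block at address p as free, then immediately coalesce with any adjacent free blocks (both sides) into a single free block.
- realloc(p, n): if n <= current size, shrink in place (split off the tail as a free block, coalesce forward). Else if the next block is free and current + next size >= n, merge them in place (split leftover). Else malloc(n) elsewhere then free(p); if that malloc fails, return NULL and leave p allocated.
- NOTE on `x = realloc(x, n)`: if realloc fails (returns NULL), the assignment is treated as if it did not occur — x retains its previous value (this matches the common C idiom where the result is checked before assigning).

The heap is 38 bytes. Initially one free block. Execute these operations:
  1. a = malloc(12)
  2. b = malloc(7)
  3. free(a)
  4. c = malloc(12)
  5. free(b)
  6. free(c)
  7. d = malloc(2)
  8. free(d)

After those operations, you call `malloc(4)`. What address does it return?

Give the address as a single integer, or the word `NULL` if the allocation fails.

Op 1: a = malloc(12) -> a = 0; heap: [0-11 ALLOC][12-37 FREE]
Op 2: b = malloc(7) -> b = 12; heap: [0-11 ALLOC][12-18 ALLOC][19-37 FREE]
Op 3: free(a) -> (freed a); heap: [0-11 FREE][12-18 ALLOC][19-37 FREE]
Op 4: c = malloc(12) -> c = 0; heap: [0-11 ALLOC][12-18 ALLOC][19-37 FREE]
Op 5: free(b) -> (freed b); heap: [0-11 ALLOC][12-37 FREE]
Op 6: free(c) -> (freed c); heap: [0-37 FREE]
Op 7: d = malloc(2) -> d = 0; heap: [0-1 ALLOC][2-37 FREE]
Op 8: free(d) -> (freed d); heap: [0-37 FREE]
malloc(4): first-fit scan over [0-37 FREE] -> 0

Answer: 0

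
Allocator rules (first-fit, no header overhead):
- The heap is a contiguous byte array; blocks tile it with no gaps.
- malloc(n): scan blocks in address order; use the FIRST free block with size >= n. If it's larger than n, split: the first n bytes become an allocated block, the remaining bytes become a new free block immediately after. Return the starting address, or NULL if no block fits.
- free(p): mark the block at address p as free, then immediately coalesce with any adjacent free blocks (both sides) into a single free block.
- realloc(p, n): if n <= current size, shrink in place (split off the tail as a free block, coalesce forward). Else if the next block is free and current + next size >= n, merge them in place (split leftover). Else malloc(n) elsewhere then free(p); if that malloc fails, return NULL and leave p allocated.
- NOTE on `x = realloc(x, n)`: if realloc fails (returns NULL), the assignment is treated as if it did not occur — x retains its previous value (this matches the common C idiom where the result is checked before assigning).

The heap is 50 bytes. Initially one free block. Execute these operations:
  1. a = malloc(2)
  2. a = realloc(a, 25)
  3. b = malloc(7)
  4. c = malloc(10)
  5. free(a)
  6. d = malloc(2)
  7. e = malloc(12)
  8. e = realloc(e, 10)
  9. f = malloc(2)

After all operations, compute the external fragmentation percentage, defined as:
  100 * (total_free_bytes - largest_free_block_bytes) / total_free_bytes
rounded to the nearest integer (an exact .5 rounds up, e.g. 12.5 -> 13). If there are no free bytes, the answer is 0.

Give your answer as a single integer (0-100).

Op 1: a = malloc(2) -> a = 0; heap: [0-1 ALLOC][2-49 FREE]
Op 2: a = realloc(a, 25) -> a = 0; heap: [0-24 ALLOC][25-49 FREE]
Op 3: b = malloc(7) -> b = 25; heap: [0-24 ALLOC][25-31 ALLOC][32-49 FREE]
Op 4: c = malloc(10) -> c = 32; heap: [0-24 ALLOC][25-31 ALLOC][32-41 ALLOC][42-49 FREE]
Op 5: free(a) -> (freed a); heap: [0-24 FREE][25-31 ALLOC][32-41 ALLOC][42-49 FREE]
Op 6: d = malloc(2) -> d = 0; heap: [0-1 ALLOC][2-24 FREE][25-31 ALLOC][32-41 ALLOC][42-49 FREE]
Op 7: e = malloc(12) -> e = 2; heap: [0-1 ALLOC][2-13 ALLOC][14-24 FREE][25-31 ALLOC][32-41 ALLOC][42-49 FREE]
Op 8: e = realloc(e, 10) -> e = 2; heap: [0-1 ALLOC][2-11 ALLOC][12-24 FREE][25-31 ALLOC][32-41 ALLOC][42-49 FREE]
Op 9: f = malloc(2) -> f = 12; heap: [0-1 ALLOC][2-11 ALLOC][12-13 ALLOC][14-24 FREE][25-31 ALLOC][32-41 ALLOC][42-49 FREE]
Free blocks: [11 8] total_free=19 largest=11 -> 100*(19-11)/19 = 800/19 ≈ 42.105 -> rounds to 42

Answer: 42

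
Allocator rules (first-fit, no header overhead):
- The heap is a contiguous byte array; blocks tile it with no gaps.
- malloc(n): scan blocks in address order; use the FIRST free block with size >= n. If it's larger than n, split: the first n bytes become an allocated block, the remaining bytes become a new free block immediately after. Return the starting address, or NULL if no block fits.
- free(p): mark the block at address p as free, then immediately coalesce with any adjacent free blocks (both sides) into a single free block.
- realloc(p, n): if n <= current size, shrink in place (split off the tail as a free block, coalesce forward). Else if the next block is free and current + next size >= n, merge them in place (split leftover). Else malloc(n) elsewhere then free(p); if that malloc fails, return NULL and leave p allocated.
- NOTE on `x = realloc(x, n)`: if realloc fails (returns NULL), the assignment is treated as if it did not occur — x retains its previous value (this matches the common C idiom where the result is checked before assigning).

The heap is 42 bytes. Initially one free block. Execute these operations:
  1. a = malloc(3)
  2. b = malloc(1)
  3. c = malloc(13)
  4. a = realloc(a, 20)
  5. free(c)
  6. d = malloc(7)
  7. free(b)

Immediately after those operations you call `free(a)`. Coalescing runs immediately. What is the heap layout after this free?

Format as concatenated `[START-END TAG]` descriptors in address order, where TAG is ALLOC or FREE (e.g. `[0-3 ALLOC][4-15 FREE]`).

Op 1: a = malloc(3) -> a = 0; heap: [0-2 ALLOC][3-41 FREE]
Op 2: b = malloc(1) -> b = 3; heap: [0-2 ALLOC][3-3 ALLOC][4-41 FREE]
Op 3: c = malloc(13) -> c = 4; heap: [0-2 ALLOC][3-3 ALLOC][4-16 ALLOC][17-41 FREE]
Op 4: a = realloc(a, 20) -> a = 17; heap: [0-2 FREE][3-3 ALLOC][4-16 ALLOC][17-36 ALLOC][37-41 FREE]
Op 5: free(c) -> (freed c); heap: [0-2 FREE][3-3 ALLOC][4-16 FREE][17-36 ALLOC][37-41 FREE]
Op 6: d = malloc(7) -> d = 4; heap: [0-2 FREE][3-3 ALLOC][4-10 ALLOC][11-16 FREE][17-36 ALLOC][37-41 FREE]
Op 7: free(b) -> (freed b); heap: [0-3 FREE][4-10 ALLOC][11-16 FREE][17-36 ALLOC][37-41 FREE]
free(a): a = 17 -> block [17-36 ALLOC]; mark free, coalesce with adjacent free neighbors -> [0-3 FREE][4-10 ALLOC][11-41 FREE]

Answer: [0-3 FREE][4-10 ALLOC][11-41 FREE]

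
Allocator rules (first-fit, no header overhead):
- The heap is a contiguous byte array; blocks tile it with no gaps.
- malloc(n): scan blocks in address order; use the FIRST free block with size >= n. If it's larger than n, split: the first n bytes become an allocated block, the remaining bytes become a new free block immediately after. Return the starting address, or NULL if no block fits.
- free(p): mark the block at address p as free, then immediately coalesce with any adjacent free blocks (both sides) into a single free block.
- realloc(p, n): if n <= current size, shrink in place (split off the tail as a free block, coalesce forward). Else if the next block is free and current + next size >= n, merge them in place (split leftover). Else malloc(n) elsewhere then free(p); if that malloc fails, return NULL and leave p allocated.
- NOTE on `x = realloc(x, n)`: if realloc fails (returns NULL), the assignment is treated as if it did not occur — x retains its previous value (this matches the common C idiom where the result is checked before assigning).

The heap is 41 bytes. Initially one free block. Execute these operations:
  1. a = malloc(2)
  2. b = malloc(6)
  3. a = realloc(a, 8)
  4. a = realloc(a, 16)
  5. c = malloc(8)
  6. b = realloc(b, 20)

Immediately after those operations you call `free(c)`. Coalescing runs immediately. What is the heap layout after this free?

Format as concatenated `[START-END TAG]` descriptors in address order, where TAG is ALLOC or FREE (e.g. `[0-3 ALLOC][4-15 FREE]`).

Op 1: a = malloc(2) -> a = 0; heap: [0-1 ALLOC][2-40 FREE]
Op 2: b = malloc(6) -> b = 2; heap: [0-1 ALLOC][2-7 ALLOC][8-40 FREE]
Op 3: a = realloc(a, 8) -> a = 8; heap: [0-1 FREE][2-7 ALLOC][8-15 ALLOC][16-40 FREE]
Op 4: a = realloc(a, 16) -> a = 8; heap: [0-1 FREE][2-7 ALLOC][8-23 ALLOC][24-40 FREE]
Op 5: c = malloc(8) -> c = 24; heap: [0-1 FREE][2-7 ALLOC][8-23 ALLOC][24-31 ALLOC][32-40 FREE]
Op 6: b = realloc(b, 20) -> NULL (b unchanged); heap: [0-1 FREE][2-7 ALLOC][8-23 ALLOC][24-31 ALLOC][32-40 FREE]
free(c): c = 24 -> block [24-31 ALLOC]; mark free, coalesce with adjacent free neighbors -> [0-1 FREE][2-7 ALLOC][8-23 ALLOC][24-40 FREE]

Answer: [0-1 FREE][2-7 ALLOC][8-23 ALLOC][24-40 FREE]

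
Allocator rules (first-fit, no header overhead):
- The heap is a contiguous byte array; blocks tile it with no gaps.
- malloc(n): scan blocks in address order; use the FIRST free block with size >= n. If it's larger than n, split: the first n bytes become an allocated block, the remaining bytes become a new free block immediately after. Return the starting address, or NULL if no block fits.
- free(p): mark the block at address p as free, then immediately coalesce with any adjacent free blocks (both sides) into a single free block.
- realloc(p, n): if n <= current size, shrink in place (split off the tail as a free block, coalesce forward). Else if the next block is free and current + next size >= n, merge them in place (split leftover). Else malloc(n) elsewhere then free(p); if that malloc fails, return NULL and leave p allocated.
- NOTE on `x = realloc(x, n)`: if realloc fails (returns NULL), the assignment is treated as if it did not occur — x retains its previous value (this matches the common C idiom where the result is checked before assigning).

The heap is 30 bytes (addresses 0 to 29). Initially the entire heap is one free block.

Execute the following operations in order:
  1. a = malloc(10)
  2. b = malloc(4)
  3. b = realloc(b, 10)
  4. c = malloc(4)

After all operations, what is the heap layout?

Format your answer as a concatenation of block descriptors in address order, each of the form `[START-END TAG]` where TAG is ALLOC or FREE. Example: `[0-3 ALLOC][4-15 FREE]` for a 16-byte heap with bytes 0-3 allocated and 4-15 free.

Answer: [0-9 ALLOC][10-19 ALLOC][20-23 ALLOC][24-29 FREE]

Derivation:
Op 1: a = malloc(10) -> a = 0; heap: [0-9 ALLOC][10-29 FREE]
Op 2: b = malloc(4) -> b = 10; heap: [0-9 ALLOC][10-13 ALLOC][14-29 FREE]
Op 3: b = realloc(b, 10) -> b = 10; heap: [0-9 ALLOC][10-19 ALLOC][20-29 FREE]
Op 4: c = malloc(4) -> c = 20; heap: [0-9 ALLOC][10-19 ALLOC][20-23 ALLOC][24-29 FREE]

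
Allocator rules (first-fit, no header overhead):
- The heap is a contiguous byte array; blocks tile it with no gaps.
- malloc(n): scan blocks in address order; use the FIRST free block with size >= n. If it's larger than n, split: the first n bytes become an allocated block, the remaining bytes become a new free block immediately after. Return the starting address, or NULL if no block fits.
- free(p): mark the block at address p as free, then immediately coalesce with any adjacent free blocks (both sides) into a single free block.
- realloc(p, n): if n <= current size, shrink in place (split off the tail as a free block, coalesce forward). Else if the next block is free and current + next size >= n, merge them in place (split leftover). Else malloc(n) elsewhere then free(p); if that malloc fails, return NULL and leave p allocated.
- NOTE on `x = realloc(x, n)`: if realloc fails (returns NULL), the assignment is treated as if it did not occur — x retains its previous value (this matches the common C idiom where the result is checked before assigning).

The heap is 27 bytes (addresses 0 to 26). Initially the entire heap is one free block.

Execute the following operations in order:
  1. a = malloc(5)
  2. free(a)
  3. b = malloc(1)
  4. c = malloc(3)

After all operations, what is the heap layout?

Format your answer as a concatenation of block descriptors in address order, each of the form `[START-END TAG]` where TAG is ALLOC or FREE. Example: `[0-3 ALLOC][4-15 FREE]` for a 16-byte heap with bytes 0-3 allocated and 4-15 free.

Op 1: a = malloc(5) -> a = 0; heap: [0-4 ALLOC][5-26 FREE]
Op 2: free(a) -> (freed a); heap: [0-26 FREE]
Op 3: b = malloc(1) -> b = 0; heap: [0-0 ALLOC][1-26 FREE]
Op 4: c = malloc(3) -> c = 1; heap: [0-0 ALLOC][1-3 ALLOC][4-26 FREE]

Answer: [0-0 ALLOC][1-3 ALLOC][4-26 FREE]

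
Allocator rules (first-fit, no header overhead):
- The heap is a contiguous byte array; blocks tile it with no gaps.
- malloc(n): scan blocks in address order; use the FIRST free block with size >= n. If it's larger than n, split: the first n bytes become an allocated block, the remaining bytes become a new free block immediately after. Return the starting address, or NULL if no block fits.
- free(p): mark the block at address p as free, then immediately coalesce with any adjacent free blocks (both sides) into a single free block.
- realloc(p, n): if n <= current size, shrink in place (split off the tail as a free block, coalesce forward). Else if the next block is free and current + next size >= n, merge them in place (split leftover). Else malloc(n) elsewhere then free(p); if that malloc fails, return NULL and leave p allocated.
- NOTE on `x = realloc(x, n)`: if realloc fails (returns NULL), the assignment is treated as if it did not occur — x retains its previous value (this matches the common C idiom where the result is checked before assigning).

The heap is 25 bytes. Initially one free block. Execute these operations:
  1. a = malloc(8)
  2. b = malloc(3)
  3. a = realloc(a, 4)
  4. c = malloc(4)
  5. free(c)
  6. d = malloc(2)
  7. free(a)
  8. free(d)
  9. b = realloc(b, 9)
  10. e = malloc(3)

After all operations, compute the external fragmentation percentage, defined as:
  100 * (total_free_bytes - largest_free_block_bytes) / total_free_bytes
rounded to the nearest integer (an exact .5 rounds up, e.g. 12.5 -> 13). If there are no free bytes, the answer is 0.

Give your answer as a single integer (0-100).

Answer: 38

Derivation:
Op 1: a = malloc(8) -> a = 0; heap: [0-7 ALLOC][8-24 FREE]
Op 2: b = malloc(3) -> b = 8; heap: [0-7 ALLOC][8-10 ALLOC][11-24 FREE]
Op 3: a = realloc(a, 4) -> a = 0; heap: [0-3 ALLOC][4-7 FREE][8-10 ALLOC][11-24 FREE]
Op 4: c = malloc(4) -> c = 4; heap: [0-3 ALLOC][4-7 ALLOC][8-10 ALLOC][11-24 FREE]
Op 5: free(c) -> (freed c); heap: [0-3 ALLOC][4-7 FREE][8-10 ALLOC][11-24 FREE]
Op 6: d = malloc(2) -> d = 4; heap: [0-3 ALLOC][4-5 ALLOC][6-7 FREE][8-10 ALLOC][11-24 FREE]
Op 7: free(a) -> (freed a); heap: [0-3 FREE][4-5 ALLOC][6-7 FREE][8-10 ALLOC][11-24 FREE]
Op 8: free(d) -> (freed d); heap: [0-7 FREE][8-10 ALLOC][11-24 FREE]
Op 9: b = realloc(b, 9) -> b = 8; heap: [0-7 FREE][8-16 ALLOC][17-24 FREE]
Op 10: e = malloc(3) -> e = 0; heap: [0-2 ALLOC][3-7 FREE][8-16 ALLOC][17-24 FREE]
Free blocks: [5 8] total_free=13 largest=8 -> 100*(13-8)/13 = 500/13 ≈ 38.462 -> rounds to 38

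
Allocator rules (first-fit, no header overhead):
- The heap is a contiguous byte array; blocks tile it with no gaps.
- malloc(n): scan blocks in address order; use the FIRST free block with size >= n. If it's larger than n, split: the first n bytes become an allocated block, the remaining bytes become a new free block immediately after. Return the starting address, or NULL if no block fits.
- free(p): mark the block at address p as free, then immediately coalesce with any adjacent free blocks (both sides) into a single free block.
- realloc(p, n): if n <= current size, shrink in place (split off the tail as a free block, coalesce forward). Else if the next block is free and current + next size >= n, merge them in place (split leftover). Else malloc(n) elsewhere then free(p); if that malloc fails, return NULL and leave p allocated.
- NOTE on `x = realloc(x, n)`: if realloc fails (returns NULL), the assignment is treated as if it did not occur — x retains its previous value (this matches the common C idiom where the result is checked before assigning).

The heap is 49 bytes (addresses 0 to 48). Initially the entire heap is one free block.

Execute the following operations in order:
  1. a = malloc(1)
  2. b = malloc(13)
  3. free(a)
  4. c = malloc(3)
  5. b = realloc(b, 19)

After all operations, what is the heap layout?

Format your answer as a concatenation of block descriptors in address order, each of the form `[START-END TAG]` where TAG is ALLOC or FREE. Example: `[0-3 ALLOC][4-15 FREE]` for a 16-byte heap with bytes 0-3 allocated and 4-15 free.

Op 1: a = malloc(1) -> a = 0; heap: [0-0 ALLOC][1-48 FREE]
Op 2: b = malloc(13) -> b = 1; heap: [0-0 ALLOC][1-13 ALLOC][14-48 FREE]
Op 3: free(a) -> (freed a); heap: [0-0 FREE][1-13 ALLOC][14-48 FREE]
Op 4: c = malloc(3) -> c = 14; heap: [0-0 FREE][1-13 ALLOC][14-16 ALLOC][17-48 FREE]
Op 5: b = realloc(b, 19) -> b = 17; heap: [0-13 FREE][14-16 ALLOC][17-35 ALLOC][36-48 FREE]

Answer: [0-13 FREE][14-16 ALLOC][17-35 ALLOC][36-48 FREE]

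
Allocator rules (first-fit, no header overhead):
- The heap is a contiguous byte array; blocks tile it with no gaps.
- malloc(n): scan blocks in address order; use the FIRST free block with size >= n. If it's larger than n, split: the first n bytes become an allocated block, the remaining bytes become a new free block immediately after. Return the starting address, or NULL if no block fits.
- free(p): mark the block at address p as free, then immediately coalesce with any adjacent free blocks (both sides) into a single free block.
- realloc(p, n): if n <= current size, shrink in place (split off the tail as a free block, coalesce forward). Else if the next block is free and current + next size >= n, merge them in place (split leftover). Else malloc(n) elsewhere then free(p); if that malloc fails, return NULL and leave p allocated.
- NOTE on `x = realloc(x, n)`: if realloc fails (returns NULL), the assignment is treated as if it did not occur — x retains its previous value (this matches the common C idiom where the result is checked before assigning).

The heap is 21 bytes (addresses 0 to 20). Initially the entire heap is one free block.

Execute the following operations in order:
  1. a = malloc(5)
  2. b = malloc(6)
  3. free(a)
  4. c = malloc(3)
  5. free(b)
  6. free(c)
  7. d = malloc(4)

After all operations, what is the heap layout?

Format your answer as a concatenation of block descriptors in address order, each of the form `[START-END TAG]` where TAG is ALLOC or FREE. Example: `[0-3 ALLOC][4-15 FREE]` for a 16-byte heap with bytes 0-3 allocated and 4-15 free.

Answer: [0-3 ALLOC][4-20 FREE]

Derivation:
Op 1: a = malloc(5) -> a = 0; heap: [0-4 ALLOC][5-20 FREE]
Op 2: b = malloc(6) -> b = 5; heap: [0-4 ALLOC][5-10 ALLOC][11-20 FREE]
Op 3: free(a) -> (freed a); heap: [0-4 FREE][5-10 ALLOC][11-20 FREE]
Op 4: c = malloc(3) -> c = 0; heap: [0-2 ALLOC][3-4 FREE][5-10 ALLOC][11-20 FREE]
Op 5: free(b) -> (freed b); heap: [0-2 ALLOC][3-20 FREE]
Op 6: free(c) -> (freed c); heap: [0-20 FREE]
Op 7: d = malloc(4) -> d = 0; heap: [0-3 ALLOC][4-20 FREE]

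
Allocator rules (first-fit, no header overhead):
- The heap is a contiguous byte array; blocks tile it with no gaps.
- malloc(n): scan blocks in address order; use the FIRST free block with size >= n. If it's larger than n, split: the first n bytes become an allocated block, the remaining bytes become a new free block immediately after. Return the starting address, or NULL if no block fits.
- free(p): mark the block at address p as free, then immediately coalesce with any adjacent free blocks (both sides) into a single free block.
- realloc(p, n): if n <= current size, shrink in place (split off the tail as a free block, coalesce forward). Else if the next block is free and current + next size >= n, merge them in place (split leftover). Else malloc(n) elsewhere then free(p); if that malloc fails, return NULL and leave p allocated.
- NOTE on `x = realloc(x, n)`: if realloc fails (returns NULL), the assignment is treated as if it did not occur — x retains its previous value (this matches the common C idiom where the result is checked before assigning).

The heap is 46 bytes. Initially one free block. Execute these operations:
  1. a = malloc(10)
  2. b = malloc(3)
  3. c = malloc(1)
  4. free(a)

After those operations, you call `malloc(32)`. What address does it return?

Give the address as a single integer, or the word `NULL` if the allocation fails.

Op 1: a = malloc(10) -> a = 0; heap: [0-9 ALLOC][10-45 FREE]
Op 2: b = malloc(3) -> b = 10; heap: [0-9 ALLOC][10-12 ALLOC][13-45 FREE]
Op 3: c = malloc(1) -> c = 13; heap: [0-9 ALLOC][10-12 ALLOC][13-13 ALLOC][14-45 FREE]
Op 4: free(a) -> (freed a); heap: [0-9 FREE][10-12 ALLOC][13-13 ALLOC][14-45 FREE]
malloc(32): first-fit scan over [0-9 FREE][10-12 ALLOC][13-13 ALLOC][14-45 FREE] -> 14

Answer: 14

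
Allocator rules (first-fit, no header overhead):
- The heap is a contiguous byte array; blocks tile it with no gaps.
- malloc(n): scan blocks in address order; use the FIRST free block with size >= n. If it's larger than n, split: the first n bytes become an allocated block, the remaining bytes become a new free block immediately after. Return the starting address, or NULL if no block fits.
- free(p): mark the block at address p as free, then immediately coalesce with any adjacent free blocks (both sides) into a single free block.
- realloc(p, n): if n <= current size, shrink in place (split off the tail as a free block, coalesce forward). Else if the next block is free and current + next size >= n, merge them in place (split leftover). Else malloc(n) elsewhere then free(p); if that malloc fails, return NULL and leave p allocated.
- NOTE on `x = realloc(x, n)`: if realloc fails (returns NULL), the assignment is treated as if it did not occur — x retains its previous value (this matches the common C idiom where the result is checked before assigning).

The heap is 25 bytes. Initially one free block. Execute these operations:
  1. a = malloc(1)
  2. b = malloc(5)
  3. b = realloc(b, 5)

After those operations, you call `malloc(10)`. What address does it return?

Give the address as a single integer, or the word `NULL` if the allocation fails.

Op 1: a = malloc(1) -> a = 0; heap: [0-0 ALLOC][1-24 FREE]
Op 2: b = malloc(5) -> b = 1; heap: [0-0 ALLOC][1-5 ALLOC][6-24 FREE]
Op 3: b = realloc(b, 5) -> b = 1; heap: [0-0 ALLOC][1-5 ALLOC][6-24 FREE]
malloc(10): first-fit scan over [0-0 ALLOC][1-5 ALLOC][6-24 FREE] -> 6

Answer: 6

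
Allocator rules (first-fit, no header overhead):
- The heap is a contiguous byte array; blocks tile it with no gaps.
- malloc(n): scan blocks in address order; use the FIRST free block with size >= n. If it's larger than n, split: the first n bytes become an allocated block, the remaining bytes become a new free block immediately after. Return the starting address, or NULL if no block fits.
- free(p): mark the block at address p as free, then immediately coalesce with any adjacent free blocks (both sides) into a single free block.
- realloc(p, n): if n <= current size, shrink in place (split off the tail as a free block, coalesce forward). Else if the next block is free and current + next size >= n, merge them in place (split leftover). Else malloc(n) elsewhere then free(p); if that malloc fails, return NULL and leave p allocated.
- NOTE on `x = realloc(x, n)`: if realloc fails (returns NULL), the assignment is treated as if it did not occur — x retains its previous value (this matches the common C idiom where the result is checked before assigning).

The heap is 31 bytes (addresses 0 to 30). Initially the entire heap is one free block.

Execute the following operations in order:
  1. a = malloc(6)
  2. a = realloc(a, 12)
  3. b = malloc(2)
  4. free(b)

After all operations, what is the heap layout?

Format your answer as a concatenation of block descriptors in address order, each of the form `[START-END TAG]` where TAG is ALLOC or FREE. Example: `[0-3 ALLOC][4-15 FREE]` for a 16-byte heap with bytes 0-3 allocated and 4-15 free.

Op 1: a = malloc(6) -> a = 0; heap: [0-5 ALLOC][6-30 FREE]
Op 2: a = realloc(a, 12) -> a = 0; heap: [0-11 ALLOC][12-30 FREE]
Op 3: b = malloc(2) -> b = 12; heap: [0-11 ALLOC][12-13 ALLOC][14-30 FREE]
Op 4: free(b) -> (freed b); heap: [0-11 ALLOC][12-30 FREE]

Answer: [0-11 ALLOC][12-30 FREE]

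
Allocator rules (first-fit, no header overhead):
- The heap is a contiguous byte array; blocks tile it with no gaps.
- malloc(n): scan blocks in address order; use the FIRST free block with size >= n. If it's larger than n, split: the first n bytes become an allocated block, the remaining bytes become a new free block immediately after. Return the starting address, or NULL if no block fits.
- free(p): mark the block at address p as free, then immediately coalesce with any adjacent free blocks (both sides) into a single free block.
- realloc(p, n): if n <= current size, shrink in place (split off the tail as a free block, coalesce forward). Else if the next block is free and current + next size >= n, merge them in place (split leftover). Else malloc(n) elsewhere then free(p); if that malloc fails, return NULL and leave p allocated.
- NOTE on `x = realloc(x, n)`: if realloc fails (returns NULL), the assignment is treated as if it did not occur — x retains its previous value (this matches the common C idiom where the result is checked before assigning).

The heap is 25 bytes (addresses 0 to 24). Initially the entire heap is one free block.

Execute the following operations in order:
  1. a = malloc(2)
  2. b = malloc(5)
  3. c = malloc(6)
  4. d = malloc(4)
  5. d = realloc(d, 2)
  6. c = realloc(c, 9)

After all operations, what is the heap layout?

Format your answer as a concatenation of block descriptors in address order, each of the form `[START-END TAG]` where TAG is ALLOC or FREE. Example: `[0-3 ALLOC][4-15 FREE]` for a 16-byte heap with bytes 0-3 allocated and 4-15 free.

Op 1: a = malloc(2) -> a = 0; heap: [0-1 ALLOC][2-24 FREE]
Op 2: b = malloc(5) -> b = 2; heap: [0-1 ALLOC][2-6 ALLOC][7-24 FREE]
Op 3: c = malloc(6) -> c = 7; heap: [0-1 ALLOC][2-6 ALLOC][7-12 ALLOC][13-24 FREE]
Op 4: d = malloc(4) -> d = 13; heap: [0-1 ALLOC][2-6 ALLOC][7-12 ALLOC][13-16 ALLOC][17-24 FREE]
Op 5: d = realloc(d, 2) -> d = 13; heap: [0-1 ALLOC][2-6 ALLOC][7-12 ALLOC][13-14 ALLOC][15-24 FREE]
Op 6: c = realloc(c, 9) -> c = 15; heap: [0-1 ALLOC][2-6 ALLOC][7-12 FREE][13-14 ALLOC][15-23 ALLOC][24-24 FREE]

Answer: [0-1 ALLOC][2-6 ALLOC][7-12 FREE][13-14 ALLOC][15-23 ALLOC][24-24 FREE]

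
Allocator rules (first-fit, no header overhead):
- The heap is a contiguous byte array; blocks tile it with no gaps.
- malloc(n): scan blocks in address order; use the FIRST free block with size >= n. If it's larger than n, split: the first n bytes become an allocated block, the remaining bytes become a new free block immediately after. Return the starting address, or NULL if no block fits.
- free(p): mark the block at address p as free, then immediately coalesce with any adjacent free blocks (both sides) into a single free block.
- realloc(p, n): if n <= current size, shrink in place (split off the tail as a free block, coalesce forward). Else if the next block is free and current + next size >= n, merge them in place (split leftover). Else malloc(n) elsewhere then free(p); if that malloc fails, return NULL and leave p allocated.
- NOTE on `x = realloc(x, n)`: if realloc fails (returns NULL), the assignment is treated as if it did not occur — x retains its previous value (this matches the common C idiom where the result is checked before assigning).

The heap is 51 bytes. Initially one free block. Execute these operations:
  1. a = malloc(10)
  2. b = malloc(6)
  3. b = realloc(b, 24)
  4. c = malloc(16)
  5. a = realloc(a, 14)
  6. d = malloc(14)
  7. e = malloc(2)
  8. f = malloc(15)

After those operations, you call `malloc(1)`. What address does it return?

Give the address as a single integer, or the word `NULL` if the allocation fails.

Answer: 50

Derivation:
Op 1: a = malloc(10) -> a = 0; heap: [0-9 ALLOC][10-50 FREE]
Op 2: b = malloc(6) -> b = 10; heap: [0-9 ALLOC][10-15 ALLOC][16-50 FREE]
Op 3: b = realloc(b, 24) -> b = 10; heap: [0-9 ALLOC][10-33 ALLOC][34-50 FREE]
Op 4: c = malloc(16) -> c = 34; heap: [0-9 ALLOC][10-33 ALLOC][34-49 ALLOC][50-50 FREE]
Op 5: a = realloc(a, 14) -> NULL (a unchanged); heap: [0-9 ALLOC][10-33 ALLOC][34-49 ALLOC][50-50 FREE]
Op 6: d = malloc(14) -> d = NULL; heap: [0-9 ALLOC][10-33 ALLOC][34-49 ALLOC][50-50 FREE]
Op 7: e = malloc(2) -> e = NULL; heap: [0-9 ALLOC][10-33 ALLOC][34-49 ALLOC][50-50 FREE]
Op 8: f = malloc(15) -> f = NULL; heap: [0-9 ALLOC][10-33 ALLOC][34-49 ALLOC][50-50 FREE]
malloc(1): first-fit scan over [0-9 ALLOC][10-33 ALLOC][34-49 ALLOC][50-50 FREE] -> 50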